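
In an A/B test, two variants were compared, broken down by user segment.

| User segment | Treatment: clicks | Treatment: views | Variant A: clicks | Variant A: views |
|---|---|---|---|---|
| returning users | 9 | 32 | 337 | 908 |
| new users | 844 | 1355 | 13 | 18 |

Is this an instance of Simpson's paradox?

Returning users: Treatment 9/32 = 28.1%, Variant A 337/908 = 37.1% → Variant A
New users: Treatment 844/1355 = 62.3%, Variant A 13/18 = 72.2% → Variant A
Overall: Treatment 853/1387 = 61.5%, Variant A 350/926 = 37.8% → Treatment
Variant A wins each user group but Treatment wins overall — the comparison reverses. Variant A's views skew toward returning users, which has a lower base rate.

Yes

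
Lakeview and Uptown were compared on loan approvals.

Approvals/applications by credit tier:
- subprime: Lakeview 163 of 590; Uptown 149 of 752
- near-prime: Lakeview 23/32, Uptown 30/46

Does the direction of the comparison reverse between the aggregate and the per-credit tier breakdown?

Subprime: Lakeview 163/590 = 27.6%, Uptown 149/752 = 19.8% → Lakeview
Near-prime: Lakeview 23/32 = 71.9%, Uptown 30/46 = 65.2% → Lakeview
Overall: Lakeview 186/622 = 29.9%, Uptown 179/798 = 22.4% → Lakeview
Lakeview wins overall and in every credit group — no reversal.

No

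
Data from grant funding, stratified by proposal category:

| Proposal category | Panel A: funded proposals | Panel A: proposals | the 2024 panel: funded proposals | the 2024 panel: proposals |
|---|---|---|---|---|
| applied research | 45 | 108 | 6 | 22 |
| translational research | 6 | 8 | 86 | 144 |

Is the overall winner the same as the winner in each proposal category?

No

Applied research: Panel A 45/108 = 41.7%, the 2024 panel 6/22 = 27.3% → Panel A
Translational research: Panel A 6/8 = 75.0%, the 2024 panel 86/144 = 59.7% → Panel A
Overall: Panel A 51/116 = 44.0%, the 2024 panel 92/166 = 55.4% → the 2024 panel
Panel A wins each proposal group but the 2024 panel wins overall — the comparison reverses. Panel A's proposals skew toward applied research, which has a lower base rate.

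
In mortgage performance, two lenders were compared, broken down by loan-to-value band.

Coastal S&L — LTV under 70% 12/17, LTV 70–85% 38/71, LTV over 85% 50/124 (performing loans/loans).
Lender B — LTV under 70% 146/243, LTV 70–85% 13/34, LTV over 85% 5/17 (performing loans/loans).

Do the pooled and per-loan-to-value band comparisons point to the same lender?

No

LTV under 70%: Coastal S&L 12/17 = 70.6%, Lender B 146/243 = 60.1% → Coastal S&L
LTV 70–85%: Coastal S&L 38/71 = 53.5%, Lender B 13/34 = 38.2% → Coastal S&L
LTV over 85%: Coastal S&L 50/124 = 40.3%, Lender B 5/17 = 29.4% → Coastal S&L
Overall: Coastal S&L 100/212 = 47.2%, Lender B 164/294 = 55.8% → Lender B
Coastal S&L wins each loan-to-value group but Lender B wins overall — the comparison reverses. Coastal S&L's loans skew toward LTV over 85%, which has a lower base rate.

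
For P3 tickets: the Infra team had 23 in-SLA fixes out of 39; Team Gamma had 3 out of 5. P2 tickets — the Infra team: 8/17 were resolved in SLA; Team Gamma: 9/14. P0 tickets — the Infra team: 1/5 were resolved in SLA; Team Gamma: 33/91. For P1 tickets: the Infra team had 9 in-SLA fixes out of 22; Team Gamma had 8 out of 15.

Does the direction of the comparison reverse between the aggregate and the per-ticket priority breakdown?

P3: the Infra team 23/39 = 59.0%, Team Gamma 3/5 = 60.0% → Team Gamma
P2: the Infra team 8/17 = 47.1%, Team Gamma 9/14 = 64.3% → Team Gamma
P0: the Infra team 1/5 = 20.0%, Team Gamma 33/91 = 36.3% → Team Gamma
P1: the Infra team 9/22 = 40.9%, Team Gamma 8/15 = 53.3% → Team Gamma
Overall: the Infra team 41/83 = 49.4%, Team Gamma 53/125 = 42.4% → the Infra team
Team Gamma wins each ticket group but the Infra team wins overall — the comparison reverses. Team Gamma's tickets skew toward P0, which has a lower base rate.

Yes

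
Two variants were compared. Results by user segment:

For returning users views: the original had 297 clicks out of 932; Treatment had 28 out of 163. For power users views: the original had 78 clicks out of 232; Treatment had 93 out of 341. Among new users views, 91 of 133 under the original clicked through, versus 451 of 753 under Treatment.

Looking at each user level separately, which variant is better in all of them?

Returning users: the original 297/932 = 31.9%, Treatment 28/163 = 17.2% → the original
Power users: the original 78/232 = 33.6%, Treatment 93/341 = 27.3% → the original
New users: the original 91/133 = 68.4%, Treatment 451/753 = 59.9% → the original
The original has the higher rate in all 3 groups.

the original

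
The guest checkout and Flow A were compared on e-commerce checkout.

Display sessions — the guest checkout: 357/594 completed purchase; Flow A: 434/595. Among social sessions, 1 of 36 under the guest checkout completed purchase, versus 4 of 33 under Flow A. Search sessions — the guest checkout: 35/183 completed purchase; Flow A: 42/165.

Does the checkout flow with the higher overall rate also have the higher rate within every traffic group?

Display: the guest checkout 357/594 = 60.1%, Flow A 434/595 = 72.9% → Flow A
Social: the guest checkout 1/36 = 2.8%, Flow A 4/33 = 12.1% → Flow A
Search: the guest checkout 35/183 = 19.1%, Flow A 42/165 = 25.5% → Flow A
Overall: the guest checkout 393/813 = 48.3%, Flow A 480/793 = 60.5% → Flow A
Flow A wins overall and in every traffic group — no reversal.

Yes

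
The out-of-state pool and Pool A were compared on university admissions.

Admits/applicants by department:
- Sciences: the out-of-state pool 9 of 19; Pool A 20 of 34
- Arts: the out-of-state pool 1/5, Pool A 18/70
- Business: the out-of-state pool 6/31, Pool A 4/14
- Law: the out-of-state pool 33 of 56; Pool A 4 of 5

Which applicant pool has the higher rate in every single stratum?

Pool A

Sciences: the out-of-state pool 9/19 = 47.4%, Pool A 20/34 = 58.8% → Pool A
Arts: the out-of-state pool 1/5 = 20.0%, Pool A 18/70 = 25.7% → Pool A
Business: the out-of-state pool 6/31 = 19.4%, Pool A 4/14 = 28.6% → Pool A
Law: the out-of-state pool 33/56 = 58.9%, Pool A 4/5 = 80.0% → Pool A
Pool A has the higher rate in all 4 groups.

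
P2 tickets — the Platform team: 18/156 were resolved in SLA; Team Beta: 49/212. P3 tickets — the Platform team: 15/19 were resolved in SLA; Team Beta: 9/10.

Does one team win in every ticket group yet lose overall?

P2: the Platform team 18/156 = 11.5%, Team Beta 49/212 = 23.1% → Team Beta
P3: the Platform team 15/19 = 78.9%, Team Beta 9/10 = 90.0% → Team Beta
Overall: the Platform team 33/175 = 18.9%, Team Beta 58/222 = 26.1% → Team Beta
Team Beta wins overall and in every ticket group — no reversal.

No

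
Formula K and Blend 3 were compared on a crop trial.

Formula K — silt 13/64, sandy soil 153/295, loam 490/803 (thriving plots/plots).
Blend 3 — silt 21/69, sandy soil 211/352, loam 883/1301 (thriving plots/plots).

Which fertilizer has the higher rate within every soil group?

Blend 3

Silt: Formula K 13/64 = 20.3%, Blend 3 21/69 = 30.4% → Blend 3
Sandy soil: Formula K 153/295 = 51.9%, Blend 3 211/352 = 59.9% → Blend 3
Loam: Formula K 490/803 = 61.0%, Blend 3 883/1301 = 67.9% → Blend 3
Blend 3 has the higher rate in all 3 groups.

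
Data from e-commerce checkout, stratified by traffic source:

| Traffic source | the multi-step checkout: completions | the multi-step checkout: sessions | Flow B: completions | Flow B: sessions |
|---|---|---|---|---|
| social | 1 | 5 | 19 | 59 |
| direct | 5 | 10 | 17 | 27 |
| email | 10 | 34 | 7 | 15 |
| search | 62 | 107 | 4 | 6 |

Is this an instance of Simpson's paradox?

Yes

Social: the multi-step checkout 1/5 = 20.0%, Flow B 19/59 = 32.2% → Flow B
Direct: the multi-step checkout 5/10 = 50.0%, Flow B 17/27 = 63.0% → Flow B
Email: the multi-step checkout 10/34 = 29.4%, Flow B 7/15 = 46.7% → Flow B
Search: the multi-step checkout 62/107 = 57.9%, Flow B 4/6 = 66.7% → Flow B
Overall: the multi-step checkout 78/156 = 50.0%, Flow B 47/107 = 43.9% → the multi-step checkout
Flow B wins each traffic group but the multi-step checkout wins overall — the comparison reverses. Flow B's sessions skew toward social, which has a lower base rate.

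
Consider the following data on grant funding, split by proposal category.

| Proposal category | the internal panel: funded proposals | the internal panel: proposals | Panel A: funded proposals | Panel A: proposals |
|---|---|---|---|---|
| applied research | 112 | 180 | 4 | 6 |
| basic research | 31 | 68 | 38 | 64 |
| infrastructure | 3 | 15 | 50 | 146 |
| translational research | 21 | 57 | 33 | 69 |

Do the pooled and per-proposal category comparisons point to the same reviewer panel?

No

Applied research: the internal panel 112/180 = 62.2%, Panel A 4/6 = 66.7% → Panel A
Basic research: the internal panel 31/68 = 45.6%, Panel A 38/64 = 59.4% → Panel A
Infrastructure: the internal panel 3/15 = 20.0%, Panel A 50/146 = 34.2% → Panel A
Translational research: the internal panel 21/57 = 36.8%, Panel A 33/69 = 47.8% → Panel A
Overall: the internal panel 167/320 = 52.2%, Panel A 125/285 = 43.9% → the internal panel
Panel A wins each proposal group but the internal panel wins overall — the comparison reverses. Panel A's proposals skew toward infrastructure, which has a lower base rate.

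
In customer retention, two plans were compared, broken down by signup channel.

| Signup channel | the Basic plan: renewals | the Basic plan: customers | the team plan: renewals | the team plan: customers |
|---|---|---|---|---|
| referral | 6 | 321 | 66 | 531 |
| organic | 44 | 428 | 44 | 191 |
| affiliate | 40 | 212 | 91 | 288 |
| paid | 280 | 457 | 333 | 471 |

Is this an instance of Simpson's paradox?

Referral: the Basic plan 6/321 = 1.9%, the team plan 66/531 = 12.4% → the team plan
Organic: the Basic plan 44/428 = 10.3%, the team plan 44/191 = 23.0% → the team plan
Affiliate: the Basic plan 40/212 = 18.9%, the team plan 91/288 = 31.6% → the team plan
Paid: the Basic plan 280/457 = 61.3%, the team plan 333/471 = 70.7% → the team plan
Overall: the Basic plan 370/1418 = 26.1%, the team plan 534/1481 = 36.1% → the team plan
The team plan wins overall and in every signup group — no reversal.

No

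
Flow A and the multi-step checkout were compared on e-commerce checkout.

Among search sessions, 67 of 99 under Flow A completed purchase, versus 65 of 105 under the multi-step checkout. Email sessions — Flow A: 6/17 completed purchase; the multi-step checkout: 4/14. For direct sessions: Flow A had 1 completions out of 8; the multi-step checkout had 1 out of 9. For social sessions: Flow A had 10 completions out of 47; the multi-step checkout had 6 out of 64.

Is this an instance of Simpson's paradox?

Search: Flow A 67/99 = 67.7%, the multi-step checkout 65/105 = 61.9% → Flow A
Email: Flow A 6/17 = 35.3%, the multi-step checkout 4/14 = 28.6% → Flow A
Direct: Flow A 1/8 = 12.5%, the multi-step checkout 1/9 = 11.1% → Flow A
Social: Flow A 10/47 = 21.3%, the multi-step checkout 6/64 = 9.4% → Flow A
Overall: Flow A 84/171 = 49.1%, the multi-step checkout 76/192 = 39.6% → Flow A
Flow A wins overall and in every traffic group — no reversal.

No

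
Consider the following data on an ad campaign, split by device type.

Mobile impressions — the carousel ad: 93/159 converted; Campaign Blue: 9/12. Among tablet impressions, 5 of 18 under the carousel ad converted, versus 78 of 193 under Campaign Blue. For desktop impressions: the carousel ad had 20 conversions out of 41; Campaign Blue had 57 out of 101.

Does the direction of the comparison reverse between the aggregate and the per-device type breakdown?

Yes

Mobile: the carousel ad 93/159 = 58.5%, Campaign Blue 9/12 = 75.0% → Campaign Blue
Tablet: the carousel ad 5/18 = 27.8%, Campaign Blue 78/193 = 40.4% → Campaign Blue
Desktop: the carousel ad 20/41 = 48.8%, Campaign Blue 57/101 = 56.4% → Campaign Blue
Overall: the carousel ad 118/218 = 54.1%, Campaign Blue 144/306 = 47.1% → the carousel ad
Campaign Blue wins each device group but the carousel ad wins overall — the comparison reverses. Campaign Blue's impressions skew toward tablet, which has a lower base rate.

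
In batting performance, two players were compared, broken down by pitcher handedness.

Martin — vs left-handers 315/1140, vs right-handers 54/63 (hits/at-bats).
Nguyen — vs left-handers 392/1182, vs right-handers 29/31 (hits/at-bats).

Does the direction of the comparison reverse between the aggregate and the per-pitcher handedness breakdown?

No

Vs left-handers: Martin 315/1140 = 27.6%, Nguyen 392/1182 = 33.2% → Nguyen
Vs right-handers: Martin 54/63 = 85.7%, Nguyen 29/31 = 93.5% → Nguyen
Overall: Martin 369/1203 = 30.7%, Nguyen 421/1213 = 34.7% → Nguyen
Nguyen wins overall and in every pitcher group — no reversal.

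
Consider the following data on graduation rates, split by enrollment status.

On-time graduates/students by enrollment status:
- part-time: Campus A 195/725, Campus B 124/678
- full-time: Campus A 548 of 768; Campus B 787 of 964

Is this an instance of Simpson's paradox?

No

Part-time: Campus A 195/725 = 26.9%, Campus B 124/678 = 18.3% → Campus A
Full-time: Campus A 548/768 = 71.4%, Campus B 787/964 = 81.6% → Campus B
Overall: Campus A 743/1493 = 49.8%, Campus B 911/1642 = 55.5% → Campus B
Neither sweeps: Campus A wins 1 of 2 groups, Campus B wins 1. Campus B wins overall but not every group — no Simpson reversal.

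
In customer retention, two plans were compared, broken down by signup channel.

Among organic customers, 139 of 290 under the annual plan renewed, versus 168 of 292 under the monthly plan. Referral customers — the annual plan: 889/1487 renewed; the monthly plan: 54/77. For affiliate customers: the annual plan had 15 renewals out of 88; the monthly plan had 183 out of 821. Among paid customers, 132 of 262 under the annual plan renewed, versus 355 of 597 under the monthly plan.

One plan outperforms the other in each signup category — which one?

the monthly plan

Organic: the annual plan 139/290 = 47.9%, the monthly plan 168/292 = 57.5% → the monthly plan
Referral: the annual plan 889/1487 = 59.8%, the monthly plan 54/77 = 70.1% → the monthly plan
Affiliate: the annual plan 15/88 = 17.0%, the monthly plan 183/821 = 22.3% → the monthly plan
Paid: the annual plan 132/262 = 50.4%, the monthly plan 355/597 = 59.5% → the monthly plan
The monthly plan has the higher rate in all 4 groups.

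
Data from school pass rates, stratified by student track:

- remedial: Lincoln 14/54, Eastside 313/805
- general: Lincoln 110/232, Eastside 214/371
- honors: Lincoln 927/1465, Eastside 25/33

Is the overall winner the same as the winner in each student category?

No

Remedial: Lincoln 14/54 = 25.9%, Eastside 313/805 = 38.9% → Eastside
General: Lincoln 110/232 = 47.4%, Eastside 214/371 = 57.7% → Eastside
Honors: Lincoln 927/1465 = 63.3%, Eastside 25/33 = 75.8% → Eastside
Overall: Lincoln 1051/1751 = 60.0%, Eastside 552/1209 = 45.7% → Lincoln
Eastside wins each student group but Lincoln wins overall — the comparison reverses. Eastside's students skew toward remedial, which has a lower base rate.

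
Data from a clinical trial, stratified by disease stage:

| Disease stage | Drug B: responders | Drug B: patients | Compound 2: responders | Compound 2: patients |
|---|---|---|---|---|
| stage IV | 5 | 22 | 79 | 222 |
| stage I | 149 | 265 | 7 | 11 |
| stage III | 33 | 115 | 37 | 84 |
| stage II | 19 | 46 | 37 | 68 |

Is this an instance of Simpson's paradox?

Yes

Stage IV: Drug B 5/22 = 22.7%, Compound 2 79/222 = 35.6% → Compound 2
Stage I: Drug B 149/265 = 56.2%, Compound 2 7/11 = 63.6% → Compound 2
Stage III: Drug B 33/115 = 28.7%, Compound 2 37/84 = 44.0% → Compound 2
Stage II: Drug B 19/46 = 41.3%, Compound 2 37/68 = 54.4% → Compound 2
Overall: Drug B 206/448 = 46.0%, Compound 2 160/385 = 41.6% → Drug B
Compound 2 wins each disease group but Drug B wins overall — the comparison reverses. Compound 2's patients skew toward stage IV, which has a lower base rate.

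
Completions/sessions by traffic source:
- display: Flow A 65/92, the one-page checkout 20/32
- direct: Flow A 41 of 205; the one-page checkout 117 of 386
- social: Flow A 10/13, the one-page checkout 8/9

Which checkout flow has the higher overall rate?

Flow A

Display: Flow A 65/92 = 70.7%, the one-page checkout 20/32 = 62.5% → Flow A
Direct: Flow A 41/205 = 20.0%, the one-page checkout 117/386 = 30.3% → the one-page checkout
Social: Flow A 10/13 = 76.9%, the one-page checkout 8/9 = 88.9% → the one-page checkout
Overall: Flow A 116/310 = 37.4%, the one-page checkout 145/427 = 34.0% → Flow A
(Neither sweeps every traffic group, but Flow A has the higher pooled rate.)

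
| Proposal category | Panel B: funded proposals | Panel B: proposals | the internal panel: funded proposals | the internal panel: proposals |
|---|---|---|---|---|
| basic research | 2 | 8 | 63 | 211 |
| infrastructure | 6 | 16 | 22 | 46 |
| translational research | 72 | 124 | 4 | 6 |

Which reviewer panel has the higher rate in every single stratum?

the internal panel

Basic research: Panel B 2/8 = 25.0%, the internal panel 63/211 = 29.9% → the internal panel
Infrastructure: Panel B 6/16 = 37.5%, the internal panel 22/46 = 47.8% → the internal panel
Translational research: Panel B 72/124 = 58.1%, the internal panel 4/6 = 66.7% → the internal panel
The internal panel has the higher rate in all 3 groups.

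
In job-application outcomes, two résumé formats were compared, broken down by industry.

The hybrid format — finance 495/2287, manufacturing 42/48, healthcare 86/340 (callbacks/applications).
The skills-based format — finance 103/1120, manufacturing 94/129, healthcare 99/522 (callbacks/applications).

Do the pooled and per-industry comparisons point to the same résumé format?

Finance: the hybrid format 495/2287 = 21.6%, the skills-based format 103/1120 = 9.2% → the hybrid format
Manufacturing: the hybrid format 42/48 = 87.5%, the skills-based format 94/129 = 72.9% → the hybrid format
Healthcare: the hybrid format 86/340 = 25.3%, the skills-based format 99/522 = 19.0% → the hybrid format
Overall: the hybrid format 623/2675 = 23.3%, the skills-based format 296/1771 = 16.7% → the hybrid format
The hybrid format wins overall and in every industry group — no reversal.

Yes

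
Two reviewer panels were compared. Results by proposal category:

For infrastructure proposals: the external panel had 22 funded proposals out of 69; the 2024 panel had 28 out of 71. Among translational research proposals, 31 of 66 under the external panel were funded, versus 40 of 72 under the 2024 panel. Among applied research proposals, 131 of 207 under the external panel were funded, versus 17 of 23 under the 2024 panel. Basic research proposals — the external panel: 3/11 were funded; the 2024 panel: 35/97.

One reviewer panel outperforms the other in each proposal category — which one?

the 2024 panel

Infrastructure: the external panel 22/69 = 31.9%, the 2024 panel 28/71 = 39.4% → the 2024 panel
Translational research: the external panel 31/66 = 47.0%, the 2024 panel 40/72 = 55.6% → the 2024 panel
Applied research: the external panel 131/207 = 63.3%, the 2024 panel 17/23 = 73.9% → the 2024 panel
Basic research: the external panel 3/11 = 27.3%, the 2024 panel 35/97 = 36.1% → the 2024 panel
The 2024 panel has the higher rate in all 4 groups.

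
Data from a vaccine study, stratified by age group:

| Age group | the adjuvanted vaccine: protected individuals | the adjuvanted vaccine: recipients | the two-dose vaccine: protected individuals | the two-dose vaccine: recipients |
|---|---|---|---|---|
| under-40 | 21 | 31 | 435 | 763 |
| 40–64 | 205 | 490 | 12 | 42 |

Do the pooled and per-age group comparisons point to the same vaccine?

No

Under-40: the adjuvanted vaccine 21/31 = 67.7%, the two-dose vaccine 435/763 = 57.0% → the adjuvanted vaccine
40–64: the adjuvanted vaccine 205/490 = 41.8%, the two-dose vaccine 12/42 = 28.6% → the adjuvanted vaccine
Overall: the adjuvanted vaccine 226/521 = 43.4%, the two-dose vaccine 447/805 = 55.5% → the two-dose vaccine
The adjuvanted vaccine wins each age group but the two-dose vaccine wins overall — the comparison reverses. The adjuvanted vaccine's recipients skew toward 40–64, which has a lower base rate.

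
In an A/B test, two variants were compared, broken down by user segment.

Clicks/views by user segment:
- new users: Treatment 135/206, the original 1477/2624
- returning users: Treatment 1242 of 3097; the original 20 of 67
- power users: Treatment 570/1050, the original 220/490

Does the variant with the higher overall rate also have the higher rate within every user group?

New users: Treatment 135/206 = 65.5%, the original 1477/2624 = 56.3% → Treatment
Returning users: Treatment 1242/3097 = 40.1%, the original 20/67 = 29.9% → Treatment
Power users: Treatment 570/1050 = 54.3%, the original 220/490 = 44.9% → Treatment
Overall: Treatment 1947/4353 = 44.7%, the original 1717/3181 = 54.0% → the original
Treatment wins each user group but the original wins overall — the comparison reverses. Treatment's views skew toward returning users, which has a lower base rate.

No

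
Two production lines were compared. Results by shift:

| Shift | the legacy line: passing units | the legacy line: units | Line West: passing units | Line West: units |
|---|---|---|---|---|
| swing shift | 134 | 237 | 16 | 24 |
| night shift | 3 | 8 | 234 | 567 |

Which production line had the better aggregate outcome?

the legacy line

Swing shift: the legacy line 134/237 = 56.5%, Line West 16/24 = 66.7% → Line West
Night shift: the legacy line 3/8 = 37.5%, Line West 234/567 = 41.3% → Line West
Overall: the legacy line 137/245 = 55.9%, Line West 250/591 = 42.3% → the legacy line
(Line West wins every shift group but the legacy line wins overall — Line West's units skew toward the low-rate night shift group.)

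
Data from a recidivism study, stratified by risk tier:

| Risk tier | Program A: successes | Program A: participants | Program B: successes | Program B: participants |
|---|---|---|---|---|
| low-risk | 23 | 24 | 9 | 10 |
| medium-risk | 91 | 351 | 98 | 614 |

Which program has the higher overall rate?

Program A

Low-risk: Program A 23/24 = 95.8%, Program B 9/10 = 90.0% → Program A
Medium-risk: Program A 91/351 = 25.9%, Program B 98/614 = 16.0% → Program A
Overall: Program A 114/375 = 30.4%, Program B 107/624 = 17.1% → Program A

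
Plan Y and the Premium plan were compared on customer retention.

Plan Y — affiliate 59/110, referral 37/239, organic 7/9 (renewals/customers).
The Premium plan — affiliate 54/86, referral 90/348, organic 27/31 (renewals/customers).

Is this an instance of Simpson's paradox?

Affiliate: Plan Y 59/110 = 53.6%, the Premium plan 54/86 = 62.8% → the Premium plan
Referral: Plan Y 37/239 = 15.5%, the Premium plan 90/348 = 25.9% → the Premium plan
Organic: Plan Y 7/9 = 77.8%, the Premium plan 27/31 = 87.1% → the Premium plan
Overall: Plan Y 103/358 = 28.8%, the Premium plan 171/465 = 36.8% → the Premium plan
The Premium plan wins overall and in every signup group — no reversal.

No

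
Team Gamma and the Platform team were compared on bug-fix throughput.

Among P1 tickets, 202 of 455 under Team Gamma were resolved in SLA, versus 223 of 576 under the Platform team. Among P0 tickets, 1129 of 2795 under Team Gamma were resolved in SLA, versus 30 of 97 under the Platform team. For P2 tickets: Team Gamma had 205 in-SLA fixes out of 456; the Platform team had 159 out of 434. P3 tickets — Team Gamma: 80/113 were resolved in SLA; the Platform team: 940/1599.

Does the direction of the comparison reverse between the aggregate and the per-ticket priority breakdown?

Yes

P1: Team Gamma 202/455 = 44.4%, the Platform team 223/576 = 38.7% → Team Gamma
P0: Team Gamma 1129/2795 = 40.4%, the Platform team 30/97 = 30.9% → Team Gamma
P2: Team Gamma 205/456 = 45.0%, the Platform team 159/434 = 36.6% → Team Gamma
P3: Team Gamma 80/113 = 70.8%, the Platform team 940/1599 = 58.8% → Team Gamma
Overall: Team Gamma 1616/3819 = 42.3%, the Platform team 1352/2706 = 50.0% → the Platform team
Team Gamma wins each ticket group but the Platform team wins overall — the comparison reverses. Team Gamma's tickets skew toward P0, which has a lower base rate.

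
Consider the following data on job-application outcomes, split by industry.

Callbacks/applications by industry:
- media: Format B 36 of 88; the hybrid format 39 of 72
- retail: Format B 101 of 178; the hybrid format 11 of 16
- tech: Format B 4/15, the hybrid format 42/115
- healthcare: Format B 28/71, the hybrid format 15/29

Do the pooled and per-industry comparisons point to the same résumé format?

No

Media: Format B 36/88 = 40.9%, the hybrid format 39/72 = 54.2% → the hybrid format
Retail: Format B 101/178 = 56.7%, the hybrid format 11/16 = 68.8% → the hybrid format
Tech: Format B 4/15 = 26.7%, the hybrid format 42/115 = 36.5% → the hybrid format
Healthcare: Format B 28/71 = 39.4%, the hybrid format 15/29 = 51.7% → the hybrid format
Overall: Format B 169/352 = 48.0%, the hybrid format 107/232 = 46.1% → Format B
The hybrid format wins each industry group but Format B wins overall — the comparison reverses. The hybrid format's applications skew toward tech, which has a lower base rate.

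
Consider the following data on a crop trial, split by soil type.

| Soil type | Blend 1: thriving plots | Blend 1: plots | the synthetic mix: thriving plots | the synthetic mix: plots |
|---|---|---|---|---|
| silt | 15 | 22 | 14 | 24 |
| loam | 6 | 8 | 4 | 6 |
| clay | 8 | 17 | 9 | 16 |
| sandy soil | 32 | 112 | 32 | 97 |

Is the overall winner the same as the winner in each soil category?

Silt: Blend 1 15/22 = 68.2%, the synthetic mix 14/24 = 58.3% → Blend 1
Loam: Blend 1 6/8 = 75.0%, the synthetic mix 4/6 = 66.7% → Blend 1
Clay: Blend 1 8/17 = 47.1%, the synthetic mix 9/16 = 56.2% → the synthetic mix
Sandy soil: Blend 1 32/112 = 28.6%, the synthetic mix 32/97 = 33.0% → the synthetic mix
Overall: Blend 1 61/159 = 38.4%, the synthetic mix 59/143 = 41.3% → the synthetic mix
Neither sweeps: Blend 1 wins 2 of 4 groups, the synthetic mix wins 2. The synthetic mix wins overall but not every group — no Simpson reversal.

No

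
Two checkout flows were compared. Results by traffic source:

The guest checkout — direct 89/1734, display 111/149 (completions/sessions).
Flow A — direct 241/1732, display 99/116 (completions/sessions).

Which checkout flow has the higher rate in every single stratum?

Direct: the guest checkout 89/1734 = 5.1%, Flow A 241/1732 = 13.9% → Flow A
Display: the guest checkout 111/149 = 74.5%, Flow A 99/116 = 85.3% → Flow A
Flow A has the higher rate in both groups.

Flow A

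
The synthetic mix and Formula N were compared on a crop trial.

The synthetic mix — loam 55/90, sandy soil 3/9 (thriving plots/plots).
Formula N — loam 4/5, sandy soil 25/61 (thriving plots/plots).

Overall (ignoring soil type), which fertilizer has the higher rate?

Loam: the synthetic mix 55/90 = 61.1%, Formula N 4/5 = 80.0% → Formula N
Sandy soil: the synthetic mix 3/9 = 33.3%, Formula N 25/61 = 41.0% → Formula N
Overall: the synthetic mix 58/99 = 58.6%, Formula N 29/66 = 43.9% → the synthetic mix
(Formula N wins every soil group but the synthetic mix wins overall — Formula N's plots skew toward the low-rate sandy soil group.)

the synthetic mix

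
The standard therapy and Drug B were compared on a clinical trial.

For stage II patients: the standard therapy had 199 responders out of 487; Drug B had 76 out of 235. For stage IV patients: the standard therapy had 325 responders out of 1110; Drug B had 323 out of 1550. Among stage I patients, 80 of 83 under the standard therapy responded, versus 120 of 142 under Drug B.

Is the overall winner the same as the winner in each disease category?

Yes

Stage II: the standard therapy 199/487 = 40.9%, Drug B 76/235 = 32.3% → the standard therapy
Stage IV: the standard therapy 325/1110 = 29.3%, Drug B 323/1550 = 20.8% → the standard therapy
Stage I: the standard therapy 80/83 = 96.4%, Drug B 120/142 = 84.5% → the standard therapy
Overall: the standard therapy 604/1680 = 36.0%, Drug B 519/1927 = 26.9% → the standard therapy
The standard therapy wins overall and in every disease group — no reversal.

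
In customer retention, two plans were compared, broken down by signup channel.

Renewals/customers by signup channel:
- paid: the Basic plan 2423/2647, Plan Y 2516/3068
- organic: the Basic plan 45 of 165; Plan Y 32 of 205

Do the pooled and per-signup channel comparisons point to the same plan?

Yes

Paid: the Basic plan 2423/2647 = 91.5%, Plan Y 2516/3068 = 82.0% → the Basic plan
Organic: the Basic plan 45/165 = 27.3%, Plan Y 32/205 = 15.6% → the Basic plan
Overall: the Basic plan 2468/2812 = 87.8%, Plan Y 2548/3273 = 77.8% → the Basic plan
The Basic plan wins overall and in every signup group — no reversal.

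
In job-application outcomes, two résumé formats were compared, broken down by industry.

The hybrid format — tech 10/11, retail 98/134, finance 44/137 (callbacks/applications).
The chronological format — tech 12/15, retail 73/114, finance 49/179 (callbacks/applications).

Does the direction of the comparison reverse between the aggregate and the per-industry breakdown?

Tech: the hybrid format 10/11 = 90.9%, the chronological format 12/15 = 80.0% → the hybrid format
Retail: the hybrid format 98/134 = 73.1%, the chronological format 73/114 = 64.0% → the hybrid format
Finance: the hybrid format 44/137 = 32.1%, the chronological format 49/179 = 27.4% → the hybrid format
Overall: the hybrid format 152/282 = 53.9%, the chronological format 134/308 = 43.5% → the hybrid format
The hybrid format wins overall and in every industry group — no reversal.

No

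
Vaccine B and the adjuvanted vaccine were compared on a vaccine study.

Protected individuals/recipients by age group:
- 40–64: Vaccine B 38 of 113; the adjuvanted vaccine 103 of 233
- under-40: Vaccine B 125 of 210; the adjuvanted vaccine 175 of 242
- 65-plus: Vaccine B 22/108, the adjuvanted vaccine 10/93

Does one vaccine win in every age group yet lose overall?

No

40–64: Vaccine B 38/113 = 33.6%, the adjuvanted vaccine 103/233 = 44.2% → the adjuvanted vaccine
Under-40: Vaccine B 125/210 = 59.5%, the adjuvanted vaccine 175/242 = 72.3% → the adjuvanted vaccine
65-plus: Vaccine B 22/108 = 20.4%, the adjuvanted vaccine 10/93 = 10.8% → Vaccine B
Overall: Vaccine B 185/431 = 42.9%, the adjuvanted vaccine 288/568 = 50.7% → the adjuvanted vaccine
Neither sweeps: Vaccine B wins 1 of 3 groups, the adjuvanted vaccine wins 2. The adjuvanted vaccine wins overall but not every group — no Simpson reversal.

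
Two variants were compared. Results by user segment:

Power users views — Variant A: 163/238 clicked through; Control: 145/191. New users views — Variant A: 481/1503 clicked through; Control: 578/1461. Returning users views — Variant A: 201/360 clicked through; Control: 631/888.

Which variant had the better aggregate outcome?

Control

Power users: Variant A 163/238 = 68.5%, Control 145/191 = 75.9% → Control
New users: Variant A 481/1503 = 32.0%, Control 578/1461 = 39.6% → Control
Returning users: Variant A 201/360 = 55.8%, Control 631/888 = 71.1% → Control
Overall: Variant A 845/2101 = 40.2%, Control 1354/2540 = 53.3% → Control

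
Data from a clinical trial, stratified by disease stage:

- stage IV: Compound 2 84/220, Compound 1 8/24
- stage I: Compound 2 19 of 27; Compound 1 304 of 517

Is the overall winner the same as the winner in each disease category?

No

Stage IV: Compound 2 84/220 = 38.2%, Compound 1 8/24 = 33.3% → Compound 2
Stage I: Compound 2 19/27 = 70.4%, Compound 1 304/517 = 58.8% → Compound 2
Overall: Compound 2 103/247 = 41.7%, Compound 1 312/541 = 57.7% → Compound 1
Compound 2 wins each disease group but Compound 1 wins overall — the comparison reverses. Compound 2's patients skew toward stage IV, which has a lower base rate.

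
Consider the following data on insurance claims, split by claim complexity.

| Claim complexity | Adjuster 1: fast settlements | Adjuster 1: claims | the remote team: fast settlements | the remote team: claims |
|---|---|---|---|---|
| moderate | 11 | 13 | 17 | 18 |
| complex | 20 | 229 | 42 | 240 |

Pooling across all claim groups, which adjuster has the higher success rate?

the remote team

Moderate: Adjuster 1 11/13 = 84.6%, the remote team 17/18 = 94.4% → the remote team
Complex: Adjuster 1 20/229 = 8.7%, the remote team 42/240 = 17.5% → the remote team
Overall: Adjuster 1 31/242 = 12.8%, the remote team 59/258 = 22.9% → the remote team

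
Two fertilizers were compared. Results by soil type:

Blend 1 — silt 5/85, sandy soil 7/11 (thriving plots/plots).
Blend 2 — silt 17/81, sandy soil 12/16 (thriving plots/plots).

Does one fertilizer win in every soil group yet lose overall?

Silt: Blend 1 5/85 = 5.9%, Blend 2 17/81 = 21.0% → Blend 2
Sandy soil: Blend 1 7/11 = 63.6%, Blend 2 12/16 = 75.0% → Blend 2
Overall: Blend 1 12/96 = 12.5%, Blend 2 29/97 = 29.9% → Blend 2
Blend 2 wins overall and in every soil group — no reversal.

No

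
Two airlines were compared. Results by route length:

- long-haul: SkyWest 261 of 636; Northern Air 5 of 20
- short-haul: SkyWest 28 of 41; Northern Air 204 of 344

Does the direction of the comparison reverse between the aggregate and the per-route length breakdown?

Yes

Long-haul: SkyWest 261/636 = 41.0%, Northern Air 5/20 = 25.0% → SkyWest
Short-haul: SkyWest 28/41 = 68.3%, Northern Air 204/344 = 59.3% → SkyWest
Overall: SkyWest 289/677 = 42.7%, Northern Air 209/364 = 57.4% → Northern Air
SkyWest wins each route group but Northern Air wins overall — the comparison reverses. SkyWest's flights skew toward long-haul, which has a lower base rate.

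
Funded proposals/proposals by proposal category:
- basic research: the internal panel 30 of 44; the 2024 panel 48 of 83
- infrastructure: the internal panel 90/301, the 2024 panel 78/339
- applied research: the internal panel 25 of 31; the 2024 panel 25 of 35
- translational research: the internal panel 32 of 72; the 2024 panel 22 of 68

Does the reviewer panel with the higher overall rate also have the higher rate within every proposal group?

Basic research: the internal panel 30/44 = 68.2%, the 2024 panel 48/83 = 57.8% → the internal panel
Infrastructure: the internal panel 90/301 = 29.9%, the 2024 panel 78/339 = 23.0% → the internal panel
Applied research: the internal panel 25/31 = 80.6%, the 2024 panel 25/35 = 71.4% → the internal panel
Translational research: the internal panel 32/72 = 44.4%, the 2024 panel 22/68 = 32.4% → the internal panel
Overall: the internal panel 177/448 = 39.5%, the 2024 panel 173/525 = 33.0% → the internal panel
The internal panel wins overall and in every proposal group — no reversal.

Yes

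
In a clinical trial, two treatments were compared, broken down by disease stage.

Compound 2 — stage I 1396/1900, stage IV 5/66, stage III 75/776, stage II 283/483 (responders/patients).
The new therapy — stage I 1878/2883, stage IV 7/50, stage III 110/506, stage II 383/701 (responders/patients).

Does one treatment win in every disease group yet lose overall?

Stage I: Compound 2 1396/1900 = 73.5%, the new therapy 1878/2883 = 65.1% → Compound 2
Stage IV: Compound 2 5/66 = 7.6%, the new therapy 7/50 = 14.0% → the new therapy
Stage III: Compound 2 75/776 = 9.7%, the new therapy 110/506 = 21.7% → the new therapy
Stage II: Compound 2 283/483 = 58.6%, the new therapy 383/701 = 54.6% → Compound 2
Overall: Compound 2 1759/3225 = 54.5%, the new therapy 2378/4140 = 57.4% → the new therapy
Neither sweeps: Compound 2 wins 2 of 4 groups, the new therapy wins 2. The new therapy wins overall but not every group — no Simpson reversal.

No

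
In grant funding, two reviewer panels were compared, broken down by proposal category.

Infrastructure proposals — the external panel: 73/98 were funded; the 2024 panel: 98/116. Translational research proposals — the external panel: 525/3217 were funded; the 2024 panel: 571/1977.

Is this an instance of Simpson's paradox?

Infrastructure: the external panel 73/98 = 74.5%, the 2024 panel 98/116 = 84.5% → the 2024 panel
Translational research: the external panel 525/3217 = 16.3%, the 2024 panel 571/1977 = 28.9% → the 2024 panel
Overall: the external panel 598/3315 = 18.0%, the 2024 panel 669/2093 = 32.0% → the 2024 panel
The 2024 panel wins overall and in every proposal group — no reversal.

No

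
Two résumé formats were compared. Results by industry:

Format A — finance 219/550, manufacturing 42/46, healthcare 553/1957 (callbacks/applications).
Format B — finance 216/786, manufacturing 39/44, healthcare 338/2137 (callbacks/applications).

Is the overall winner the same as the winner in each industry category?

Yes

Finance: Format A 219/550 = 39.8%, Format B 216/786 = 27.5% → Format A
Manufacturing: Format A 42/46 = 91.3%, Format B 39/44 = 88.6% → Format A
Healthcare: Format A 553/1957 = 28.3%, Format B 338/2137 = 15.8% → Format A
Overall: Format A 814/2553 = 31.9%, Format B 593/2967 = 20.0% → Format A
Format A wins overall and in every industry group — no reversal.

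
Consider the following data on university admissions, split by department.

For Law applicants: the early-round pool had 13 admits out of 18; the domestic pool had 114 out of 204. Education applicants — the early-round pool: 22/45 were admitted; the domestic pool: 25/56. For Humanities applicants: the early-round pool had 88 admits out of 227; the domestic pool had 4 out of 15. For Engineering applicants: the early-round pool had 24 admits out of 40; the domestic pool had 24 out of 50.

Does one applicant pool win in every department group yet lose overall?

Law: the early-round pool 13/18 = 72.2%, the domestic pool 114/204 = 55.9% → the early-round pool
Education: the early-round pool 22/45 = 48.9%, the domestic pool 25/56 = 44.6% → the early-round pool
Humanities: the early-round pool 88/227 = 38.8%, the domestic pool 4/15 = 26.7% → the early-round pool
Engineering: the early-round pool 24/40 = 60.0%, the domestic pool 24/50 = 48.0% → the early-round pool
Overall: the early-round pool 147/330 = 44.5%, the domestic pool 167/325 = 51.4% → the domestic pool
The early-round pool wins each department group but the domestic pool wins overall — the comparison reverses. The early-round pool's applicants skew toward Humanities, which has a lower base rate.

Yes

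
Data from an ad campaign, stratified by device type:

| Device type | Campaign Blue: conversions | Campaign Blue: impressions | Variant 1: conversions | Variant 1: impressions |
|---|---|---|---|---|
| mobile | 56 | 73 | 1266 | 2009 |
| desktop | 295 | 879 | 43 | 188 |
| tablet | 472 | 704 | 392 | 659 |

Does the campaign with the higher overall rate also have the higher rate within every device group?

No

Mobile: Campaign Blue 56/73 = 76.7%, Variant 1 1266/2009 = 63.0% → Campaign Blue
Desktop: Campaign Blue 295/879 = 33.6%, Variant 1 43/188 = 22.9% → Campaign Blue
Tablet: Campaign Blue 472/704 = 67.0%, Variant 1 392/659 = 59.5% → Campaign Blue
Overall: Campaign Blue 823/1656 = 49.7%, Variant 1 1701/2856 = 59.6% → Variant 1
Campaign Blue wins each device group but Variant 1 wins overall — the comparison reverses. Campaign Blue's impressions skew toward desktop, which has a lower base rate.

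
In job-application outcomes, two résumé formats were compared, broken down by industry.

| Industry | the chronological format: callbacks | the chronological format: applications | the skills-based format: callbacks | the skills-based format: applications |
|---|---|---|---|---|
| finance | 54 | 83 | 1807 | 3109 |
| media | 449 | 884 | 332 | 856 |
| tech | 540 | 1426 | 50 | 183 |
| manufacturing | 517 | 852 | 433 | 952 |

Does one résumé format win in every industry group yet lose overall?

Finance: the chronological format 54/83 = 65.1%, the skills-based format 1807/3109 = 58.1% → the chronological format
Media: the chronological format 449/884 = 50.8%, the skills-based format 332/856 = 38.8% → the chronological format
Tech: the chronological format 540/1426 = 37.9%, the skills-based format 50/183 = 27.3% → the chronological format
Manufacturing: the chronological format 517/852 = 60.7%, the skills-based format 433/952 = 45.5% → the chronological format
Overall: the chronological format 1560/3245 = 48.1%, the skills-based format 2622/5100 = 51.4% → the skills-based format
The chronological format wins each industry group but the skills-based format wins overall — the comparison reverses. The chronological format's applications skew toward tech, which has a lower base rate.

Yes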